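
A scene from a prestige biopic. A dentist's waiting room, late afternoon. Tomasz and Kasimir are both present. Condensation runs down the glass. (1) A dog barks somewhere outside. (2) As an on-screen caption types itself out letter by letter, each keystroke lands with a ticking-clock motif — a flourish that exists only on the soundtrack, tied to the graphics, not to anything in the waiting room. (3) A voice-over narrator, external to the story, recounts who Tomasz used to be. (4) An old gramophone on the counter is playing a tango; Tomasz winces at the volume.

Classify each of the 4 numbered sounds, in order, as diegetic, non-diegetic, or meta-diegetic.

Sound (1): a dog is a real object/event in the scene's world, so diegetic.
Sound (2): it accompanies on-screen graphics, not anything inside the story world, so non-diegetic.
(3) is non-diegetic: the narrator exists outside the story world, addressing only the audience.
(4) an old gramophone is a physical source in the scene and Tomasz reacts to it → diegetic.

diegetic, non-diegetic, non-diegetic, diegetic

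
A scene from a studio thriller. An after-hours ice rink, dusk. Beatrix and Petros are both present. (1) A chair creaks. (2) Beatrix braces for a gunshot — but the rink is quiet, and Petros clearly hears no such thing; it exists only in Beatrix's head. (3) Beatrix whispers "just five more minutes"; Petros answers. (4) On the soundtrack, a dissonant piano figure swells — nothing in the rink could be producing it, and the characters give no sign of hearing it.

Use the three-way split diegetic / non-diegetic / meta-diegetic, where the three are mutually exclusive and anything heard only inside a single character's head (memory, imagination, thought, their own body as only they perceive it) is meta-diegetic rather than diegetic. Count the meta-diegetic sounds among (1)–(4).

1

(1) a chair is a real object/event in the scene's world → diegetic.
Sound (2): the sound is imagined by Beatrix; nothing in the story world is producing it and Petros can't hear it, so meta-diegetic.
(3) spoken by a character present in the story world → diegetic.
Sound (4): it has no source in the story world and no character can hear it — it's underscore, so non-diegetic.
So 1 of the 4 is meta-diegetic: (2).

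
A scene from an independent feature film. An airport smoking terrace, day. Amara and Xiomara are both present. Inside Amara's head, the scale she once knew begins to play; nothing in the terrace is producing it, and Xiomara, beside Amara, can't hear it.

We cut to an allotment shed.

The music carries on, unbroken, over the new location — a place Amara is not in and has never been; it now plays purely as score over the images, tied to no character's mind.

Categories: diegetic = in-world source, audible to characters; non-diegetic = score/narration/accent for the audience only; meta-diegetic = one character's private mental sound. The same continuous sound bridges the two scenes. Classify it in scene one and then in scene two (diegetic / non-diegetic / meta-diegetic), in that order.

Scene one: the music exists only inside Amara's mind; Xiomara can't hear it → meta-diegetic.
Scene two: it's detached from Amara entirely and plays over unrelated images with no in-world source — conventional underscore → non-diegetic.

meta-diegetic, non-diegetic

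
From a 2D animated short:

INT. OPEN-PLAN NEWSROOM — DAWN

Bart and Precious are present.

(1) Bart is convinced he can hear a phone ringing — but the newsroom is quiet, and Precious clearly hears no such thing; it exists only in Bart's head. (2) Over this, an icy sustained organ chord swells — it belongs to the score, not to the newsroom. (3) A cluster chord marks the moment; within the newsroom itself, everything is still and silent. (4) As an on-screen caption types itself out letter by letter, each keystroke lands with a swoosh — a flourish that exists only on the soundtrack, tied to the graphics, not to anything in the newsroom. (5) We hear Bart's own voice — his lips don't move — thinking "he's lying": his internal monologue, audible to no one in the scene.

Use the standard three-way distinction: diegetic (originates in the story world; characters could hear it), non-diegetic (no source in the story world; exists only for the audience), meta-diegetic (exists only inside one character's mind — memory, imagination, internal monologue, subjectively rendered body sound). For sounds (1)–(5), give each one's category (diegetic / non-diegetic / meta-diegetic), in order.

Sound (1): Bart alone 'hears' it — an imagined sound, not present in the space, so meta-diegetic.
(2) nothing in the newsroom produces it and the characters don't hear it — pure soundtrack → non-diegetic.
Sound (3): an editorial stinger — it belongs to the cut, not the story world, so non-diegetic.
Sound (4): sound married to a title/caption — outside the diegesis by definition, so non-diegetic.
Sound (5): Bart's thought-voice: a private mental sound no other character can hear, so meta-diegetic.

meta-diegetic, non-diegetic, non-diegetic, non-diegetic, meta-diegetic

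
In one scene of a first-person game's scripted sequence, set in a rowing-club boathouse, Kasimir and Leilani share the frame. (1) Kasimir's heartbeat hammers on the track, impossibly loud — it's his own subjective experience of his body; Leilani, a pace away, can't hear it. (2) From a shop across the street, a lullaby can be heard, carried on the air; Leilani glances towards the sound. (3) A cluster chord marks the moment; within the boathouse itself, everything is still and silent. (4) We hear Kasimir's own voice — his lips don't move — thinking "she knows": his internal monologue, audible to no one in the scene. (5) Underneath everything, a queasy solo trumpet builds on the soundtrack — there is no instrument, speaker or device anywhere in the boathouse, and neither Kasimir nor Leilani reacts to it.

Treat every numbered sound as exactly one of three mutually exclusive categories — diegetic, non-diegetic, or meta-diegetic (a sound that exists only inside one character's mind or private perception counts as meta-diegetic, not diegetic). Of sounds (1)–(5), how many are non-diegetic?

2

Sound (1): a subjective body sound — Kasimir's private perception, inaudible to Leilani, so meta-diegetic.
(2) is diegetic: off-screen diegetic: the source is out of frame but still in the story's space.
(3) an editorial stinger — it belongs to the cut, not the story world → non-diegetic.
(4) is meta-diegetic: Kasimir's thought-voice: a private mental sound no other character can hear.
Sound (5): score with no on-screen or off-screen source; it exists for the audience alone, so non-diegetic.
So 2 of the 5 are non-diegetic: (3), (5).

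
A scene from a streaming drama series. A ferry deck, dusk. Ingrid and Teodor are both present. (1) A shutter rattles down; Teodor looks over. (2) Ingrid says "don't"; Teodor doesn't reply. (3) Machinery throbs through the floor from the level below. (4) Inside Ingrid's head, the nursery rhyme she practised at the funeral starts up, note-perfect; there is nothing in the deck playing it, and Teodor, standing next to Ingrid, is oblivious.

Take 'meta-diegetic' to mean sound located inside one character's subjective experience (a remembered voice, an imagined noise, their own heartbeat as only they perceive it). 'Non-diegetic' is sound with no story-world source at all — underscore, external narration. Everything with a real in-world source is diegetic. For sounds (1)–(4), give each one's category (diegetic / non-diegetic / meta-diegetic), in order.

Sound (1): an in-world source (a shutter); characters could hear it, so diegetic.
(2) on-screen dialogue — Ingrid speaks and Teodor is there to hear → diegetic.
(3) is diegetic: machinery is part of the location's real environment.
(4) the music is a memory playing inside Ingrid's mind alone; no real-world source, Teodor can't hear it → meta-diegetic.

diegetic, diegetic, diegetic, meta-diegetic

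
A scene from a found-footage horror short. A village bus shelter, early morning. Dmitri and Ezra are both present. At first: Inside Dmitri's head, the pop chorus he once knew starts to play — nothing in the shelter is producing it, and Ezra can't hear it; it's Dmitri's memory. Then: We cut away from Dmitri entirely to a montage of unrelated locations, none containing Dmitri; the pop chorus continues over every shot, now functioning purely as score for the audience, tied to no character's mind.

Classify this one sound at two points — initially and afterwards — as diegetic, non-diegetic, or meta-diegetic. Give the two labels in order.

meta-diegetic, non-diegetic

Initially: the music lives inside Dmitri's mind alone; Ezra can't hear it → meta-diegetic.
Afterwards: once it plays over shots Dmitri isn't in, detached from any character's subjectivity, it's conventional underscore → non-diegetic.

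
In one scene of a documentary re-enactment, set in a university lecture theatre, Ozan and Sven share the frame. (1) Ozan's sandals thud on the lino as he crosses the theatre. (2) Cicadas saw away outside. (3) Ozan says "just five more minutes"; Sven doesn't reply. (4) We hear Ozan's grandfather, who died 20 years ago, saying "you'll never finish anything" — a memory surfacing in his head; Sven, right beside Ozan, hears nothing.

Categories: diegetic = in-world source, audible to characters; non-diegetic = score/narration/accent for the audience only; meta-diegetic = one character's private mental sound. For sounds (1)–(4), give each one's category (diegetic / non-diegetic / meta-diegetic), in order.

diegetic, diegetic, diegetic, meta-diegetic

Sound (1): a character's body making contact with the set — an in-world sound, so diegetic.
Sound (2): ambient/room sound belonging to the story's physical space, so diegetic.
(3) is diegetic: Ozan is a character speaking aloud in the scene.
Sound (4): it's Ozan's recollection rendered as sound; the other character can't hear it, so meta-diegetic.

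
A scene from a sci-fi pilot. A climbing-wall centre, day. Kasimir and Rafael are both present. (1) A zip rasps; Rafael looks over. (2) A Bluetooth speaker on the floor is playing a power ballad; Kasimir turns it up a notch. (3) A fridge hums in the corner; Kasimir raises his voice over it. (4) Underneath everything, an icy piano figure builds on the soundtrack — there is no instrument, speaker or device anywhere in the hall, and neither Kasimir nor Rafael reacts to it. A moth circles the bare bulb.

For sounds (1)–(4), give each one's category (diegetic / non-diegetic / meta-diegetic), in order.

diegetic, diegetic, diegetic, non-diegetic

(1) a zip is a real object/event in the scene's world → diegetic.
(2) a Bluetooth speaker is a physical source in the scene and Kasimir reacts to it → diegetic.
(3) is diegetic: ambient/room sound belonging to the story's physical space.
Sound (4): it has no source in the story world and no character can hear it — it's underscore, so non-diegetic.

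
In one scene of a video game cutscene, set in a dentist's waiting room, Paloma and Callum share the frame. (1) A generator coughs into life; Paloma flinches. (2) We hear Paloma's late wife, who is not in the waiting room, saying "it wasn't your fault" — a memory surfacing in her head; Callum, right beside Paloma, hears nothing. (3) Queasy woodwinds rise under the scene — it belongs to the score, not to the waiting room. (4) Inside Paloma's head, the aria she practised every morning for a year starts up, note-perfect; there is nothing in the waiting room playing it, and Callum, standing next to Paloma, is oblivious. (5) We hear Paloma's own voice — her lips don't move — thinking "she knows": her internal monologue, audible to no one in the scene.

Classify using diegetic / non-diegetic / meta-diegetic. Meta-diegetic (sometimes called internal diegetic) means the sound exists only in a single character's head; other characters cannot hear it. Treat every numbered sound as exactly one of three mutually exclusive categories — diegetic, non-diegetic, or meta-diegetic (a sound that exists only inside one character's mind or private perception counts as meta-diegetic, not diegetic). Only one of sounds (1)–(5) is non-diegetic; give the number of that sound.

3

Sound (1): a generator is a real object/event in the scene's world, so diegetic.
(2) it's Paloma's recollection rendered as sound; the other character can't hear it → meta-diegetic.
Sound (3): score with no on-screen or off-screen source; it exists for the audience alone, so non-diegetic.
Sound (4): the music is a memory playing inside Paloma's mind alone; no real-world source, Callum can't hear it, so meta-diegetic.
Sound (5): it's Paloma's unspoken thought, heard only by the audience via her subjectivity, so meta-diegetic.
Only (3) is non-diegetic.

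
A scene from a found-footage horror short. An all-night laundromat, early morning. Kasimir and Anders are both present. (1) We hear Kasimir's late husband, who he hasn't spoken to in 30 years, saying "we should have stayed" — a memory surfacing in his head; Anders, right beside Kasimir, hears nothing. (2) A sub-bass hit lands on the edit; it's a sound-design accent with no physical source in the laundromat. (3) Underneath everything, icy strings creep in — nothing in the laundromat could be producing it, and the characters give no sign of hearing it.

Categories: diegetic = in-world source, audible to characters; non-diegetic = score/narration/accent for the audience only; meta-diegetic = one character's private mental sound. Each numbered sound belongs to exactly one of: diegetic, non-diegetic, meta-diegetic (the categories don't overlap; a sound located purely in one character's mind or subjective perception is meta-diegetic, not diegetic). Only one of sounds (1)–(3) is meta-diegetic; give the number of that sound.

1

(1) it's Kasimir's recollection rendered as sound; the other character can't hear it → meta-diegetic.
(2) it's a sound-design accent with no in-world source; no one in the scene can hear it → non-diegetic.
Sound (3): it has no source in the story world and no character can hear it — it's underscore, so non-diegetic.
Only (1) is meta-diegetic.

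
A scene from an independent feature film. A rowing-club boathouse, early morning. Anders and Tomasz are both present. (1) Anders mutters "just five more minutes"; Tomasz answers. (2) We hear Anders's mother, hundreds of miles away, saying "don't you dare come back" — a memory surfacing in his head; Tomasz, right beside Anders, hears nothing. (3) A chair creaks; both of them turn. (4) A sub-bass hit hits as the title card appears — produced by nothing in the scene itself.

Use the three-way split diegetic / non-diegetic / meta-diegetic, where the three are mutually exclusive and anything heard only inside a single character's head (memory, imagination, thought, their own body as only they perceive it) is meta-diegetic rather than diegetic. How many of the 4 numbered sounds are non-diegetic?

(1) on-screen dialogue — Anders speaks and Tomasz is there to hear → diegetic.
(2) is meta-diegetic: a remembered line, private to Anders — not present in the room, not audible to Tomasz.
Sound (3): an in-world source (a chair); characters could hear it, so diegetic.
Sound (4): it's a sound-design accent with no in-world source; no one in the scene can hear it, so non-diegetic.
Non-diegetic: (4) — that's 1.

1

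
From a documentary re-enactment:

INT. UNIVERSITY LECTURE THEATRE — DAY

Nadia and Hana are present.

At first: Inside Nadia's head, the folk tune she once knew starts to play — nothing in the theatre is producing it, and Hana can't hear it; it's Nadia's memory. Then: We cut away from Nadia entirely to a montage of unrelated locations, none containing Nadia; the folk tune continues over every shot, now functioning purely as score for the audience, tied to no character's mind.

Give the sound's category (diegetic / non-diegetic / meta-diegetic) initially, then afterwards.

meta-diegetic, non-diegetic

Initially: the music lives inside Nadia's mind alone; Hana can't hear it → meta-diegetic.
Afterwards: once it plays over shots Nadia isn't in, detached from any character's subjectivity, it's conventional underscore → non-diegetic.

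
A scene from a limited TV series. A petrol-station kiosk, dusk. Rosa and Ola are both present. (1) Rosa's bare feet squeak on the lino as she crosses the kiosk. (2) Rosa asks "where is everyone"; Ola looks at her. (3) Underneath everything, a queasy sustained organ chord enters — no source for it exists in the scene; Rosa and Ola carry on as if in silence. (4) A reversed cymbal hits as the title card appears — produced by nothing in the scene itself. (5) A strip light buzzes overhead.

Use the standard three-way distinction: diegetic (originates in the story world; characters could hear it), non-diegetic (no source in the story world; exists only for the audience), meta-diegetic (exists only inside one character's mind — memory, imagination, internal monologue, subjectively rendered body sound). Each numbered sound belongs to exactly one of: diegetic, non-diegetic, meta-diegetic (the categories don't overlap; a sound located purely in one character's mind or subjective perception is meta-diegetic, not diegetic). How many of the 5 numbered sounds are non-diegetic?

(1) is diegetic: it's the physical sound of Rosa moving in the space.
Sound (2): Rosa is a character speaking aloud in the scene, so diegetic.
(3) nothing in the kiosk produces it and the characters don't hear it — pure soundtrack → non-diegetic.
(4) is non-diegetic: it's a sound-design accent with no in-world source; no one in the scene can hear it.
(5) ambient/room sound belonging to the story's physical space → diegetic.
Non-diegetic: (3), (4) — that's 2.

2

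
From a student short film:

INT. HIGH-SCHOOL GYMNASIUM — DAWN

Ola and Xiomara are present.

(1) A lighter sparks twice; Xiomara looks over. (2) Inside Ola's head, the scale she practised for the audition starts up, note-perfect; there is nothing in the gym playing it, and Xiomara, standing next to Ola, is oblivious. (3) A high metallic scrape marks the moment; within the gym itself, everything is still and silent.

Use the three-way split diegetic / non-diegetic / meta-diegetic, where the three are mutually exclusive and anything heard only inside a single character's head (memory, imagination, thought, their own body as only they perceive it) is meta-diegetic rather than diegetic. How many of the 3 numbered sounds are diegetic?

(1) the sound comes from a lighter physically present in the location → diegetic.
Sound (2): the music is a memory playing inside Ola's mind alone; no real-world source, Xiomara can't hear it, so meta-diegetic.
Sound (3): it's a sound-design accent with no in-world source; no one in the scene can hear it, so non-diegetic.
Diegetic: (1) — that's 1.

1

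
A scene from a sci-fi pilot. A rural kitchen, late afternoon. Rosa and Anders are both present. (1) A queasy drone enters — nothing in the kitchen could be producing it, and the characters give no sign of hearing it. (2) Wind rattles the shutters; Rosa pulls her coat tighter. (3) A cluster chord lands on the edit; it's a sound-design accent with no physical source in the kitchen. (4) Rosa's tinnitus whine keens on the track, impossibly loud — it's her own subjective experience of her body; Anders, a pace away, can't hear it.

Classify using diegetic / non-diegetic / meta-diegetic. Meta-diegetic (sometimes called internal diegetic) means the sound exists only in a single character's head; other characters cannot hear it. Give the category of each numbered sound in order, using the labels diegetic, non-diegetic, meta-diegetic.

non-diegetic, diegetic, non-diegetic, meta-diegetic

(1) is non-diegetic: score with no on-screen or off-screen source; it exists for the audience alone.
(2) it's the actual ambient sound of the location → diegetic.
Sound (3): an editorial stinger — it belongs to the cut, not the story world, so non-diegetic.
Sound (4): it's Rosa's internal bodily sensation rendered as sound; only Rosa 'hears' it, so meta-diegetic.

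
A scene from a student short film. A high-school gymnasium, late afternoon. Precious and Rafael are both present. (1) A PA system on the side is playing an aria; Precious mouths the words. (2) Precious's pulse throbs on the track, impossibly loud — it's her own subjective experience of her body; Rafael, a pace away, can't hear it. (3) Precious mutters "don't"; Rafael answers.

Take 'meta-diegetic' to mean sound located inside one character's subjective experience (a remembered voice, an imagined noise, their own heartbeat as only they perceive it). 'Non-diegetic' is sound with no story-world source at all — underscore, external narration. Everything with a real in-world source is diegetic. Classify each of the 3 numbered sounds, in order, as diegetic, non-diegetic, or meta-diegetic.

diegetic, meta-diegetic, diegetic

Sound (1): the music comes from an on-screen device that Precious responds to, so diegetic.
(2) is meta-diegetic: a subjective body sound — Precious's private perception, inaudible to Rafael.
(3) spoken by a character present in the story world → diegetic.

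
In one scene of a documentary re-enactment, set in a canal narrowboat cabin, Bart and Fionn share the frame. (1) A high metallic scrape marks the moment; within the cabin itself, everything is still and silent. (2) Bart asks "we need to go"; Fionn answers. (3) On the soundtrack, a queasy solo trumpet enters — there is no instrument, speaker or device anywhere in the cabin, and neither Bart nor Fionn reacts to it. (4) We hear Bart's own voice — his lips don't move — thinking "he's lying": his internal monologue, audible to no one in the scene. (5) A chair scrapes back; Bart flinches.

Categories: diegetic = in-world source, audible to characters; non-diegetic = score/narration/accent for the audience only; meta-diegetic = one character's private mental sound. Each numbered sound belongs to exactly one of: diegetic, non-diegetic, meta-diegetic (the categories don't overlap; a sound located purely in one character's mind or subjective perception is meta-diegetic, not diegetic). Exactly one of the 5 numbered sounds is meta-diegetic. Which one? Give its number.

4

Sound (1): it's a sound-design accent with no in-world source; no one in the scene can hear it, so non-diegetic.
(2) Bart is a character speaking aloud in the scene → diegetic.
Sound (3): score with no on-screen or off-screen source; it exists for the audience alone, so non-diegetic.
Sound (4): internal monologue — inside Bart's mind, not spoken into the scene, so meta-diegetic.
(5) an in-world source (a chair); characters could hear it → diegetic.
Only (4) is meta-diegetic.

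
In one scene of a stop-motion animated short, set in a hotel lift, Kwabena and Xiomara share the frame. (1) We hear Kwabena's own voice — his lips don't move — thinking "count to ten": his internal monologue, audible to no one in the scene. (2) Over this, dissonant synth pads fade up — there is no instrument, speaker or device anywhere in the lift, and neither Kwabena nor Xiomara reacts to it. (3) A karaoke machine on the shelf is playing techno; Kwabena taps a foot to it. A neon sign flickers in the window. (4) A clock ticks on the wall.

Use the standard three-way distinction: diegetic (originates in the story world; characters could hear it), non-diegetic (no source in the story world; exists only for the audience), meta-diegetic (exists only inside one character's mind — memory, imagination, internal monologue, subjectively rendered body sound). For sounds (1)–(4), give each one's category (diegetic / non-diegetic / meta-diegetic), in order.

meta-diegetic, non-diegetic, diegetic, diegetic

(1) internal monologue — inside Kwabena's mind, not spoken into the scene → meta-diegetic.
Sound (2): score with no on-screen or off-screen source; it exists for the audience alone, so non-diegetic.
(3) the music comes from an on-screen device that Kwabena responds to → diegetic.
(4) is diegetic: a clock is a real object/event in the scene's world.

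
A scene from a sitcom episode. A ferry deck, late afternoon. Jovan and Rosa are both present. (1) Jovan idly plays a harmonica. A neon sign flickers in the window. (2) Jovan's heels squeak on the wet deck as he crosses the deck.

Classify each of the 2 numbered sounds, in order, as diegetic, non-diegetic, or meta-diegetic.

diegetic, diegetic

(1) the instrument and the performer are both in the scene → diegetic.
(2) is diegetic: it's the physical sound of Jovan moving in the space.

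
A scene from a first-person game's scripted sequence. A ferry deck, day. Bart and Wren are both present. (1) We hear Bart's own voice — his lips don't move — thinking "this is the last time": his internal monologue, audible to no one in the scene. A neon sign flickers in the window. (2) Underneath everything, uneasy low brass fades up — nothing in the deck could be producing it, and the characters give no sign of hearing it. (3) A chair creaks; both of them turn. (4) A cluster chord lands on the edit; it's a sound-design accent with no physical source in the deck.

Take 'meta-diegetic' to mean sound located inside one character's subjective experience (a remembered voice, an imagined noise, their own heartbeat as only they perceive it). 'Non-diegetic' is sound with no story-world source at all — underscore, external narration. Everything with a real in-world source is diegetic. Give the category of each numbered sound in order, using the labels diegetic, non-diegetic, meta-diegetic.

(1) it's Bart's unspoken thought, heard only by the audience via his subjectivity → meta-diegetic.
(2) score with no on-screen or off-screen source; it exists for the audience alone → non-diegetic.
(3) an in-world source (a chair); characters could hear it → diegetic.
(4) is non-diegetic: nothing in the scene produces it; it's an accent added for the audience.

meta-diegetic, non-diegetic, diegetic, non-diegetic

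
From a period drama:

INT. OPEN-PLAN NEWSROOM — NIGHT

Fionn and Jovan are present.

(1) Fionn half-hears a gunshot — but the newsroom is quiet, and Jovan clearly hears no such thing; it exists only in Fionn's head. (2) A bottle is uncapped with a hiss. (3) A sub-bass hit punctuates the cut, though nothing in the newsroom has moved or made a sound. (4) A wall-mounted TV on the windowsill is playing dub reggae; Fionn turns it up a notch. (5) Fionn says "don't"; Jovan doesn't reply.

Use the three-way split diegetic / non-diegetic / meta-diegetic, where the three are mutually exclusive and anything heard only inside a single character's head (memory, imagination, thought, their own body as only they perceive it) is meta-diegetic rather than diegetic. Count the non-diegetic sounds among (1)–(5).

1

(1) subjective to Fionn: the newsroom is silent and Jovan hears nothing → meta-diegetic.
(2) is diegetic: a bottle is a real object/event in the scene's world.
(3) an editorial stinger — it belongs to the cut, not the story world → non-diegetic.
(4) a wall-mounted TV is a physical source in the scene and Fionn reacts to it → diegetic.
(5) on-screen dialogue — Fionn speaks and Jovan is there to hear → diegetic.
Non-diegetic: (3) — that's 1.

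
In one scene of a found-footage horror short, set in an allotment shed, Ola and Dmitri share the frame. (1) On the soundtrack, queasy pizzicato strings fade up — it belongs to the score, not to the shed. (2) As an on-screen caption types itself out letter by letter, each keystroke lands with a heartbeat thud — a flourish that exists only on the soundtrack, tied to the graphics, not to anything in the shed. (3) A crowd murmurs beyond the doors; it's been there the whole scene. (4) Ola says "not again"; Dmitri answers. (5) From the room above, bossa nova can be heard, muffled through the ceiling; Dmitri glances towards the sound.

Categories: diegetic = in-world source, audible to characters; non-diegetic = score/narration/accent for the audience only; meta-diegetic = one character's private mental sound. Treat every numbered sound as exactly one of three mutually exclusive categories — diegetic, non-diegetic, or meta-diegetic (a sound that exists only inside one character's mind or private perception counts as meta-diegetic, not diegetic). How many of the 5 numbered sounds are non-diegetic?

(1) is non-diegetic: it has no source in the story world and no character can hear it — it's underscore.
(2) sound married to a title/caption — outside the diegesis by definition → non-diegetic.
Sound (3): a crowd is part of the location's real environment, so diegetic.
Sound (4): spoken by a character present in the story world, so diegetic.
(5) is diegetic: the music has an off-screen but real-world source and a character hears it.
Non-diegetic: (1), (2) — that's 2.

2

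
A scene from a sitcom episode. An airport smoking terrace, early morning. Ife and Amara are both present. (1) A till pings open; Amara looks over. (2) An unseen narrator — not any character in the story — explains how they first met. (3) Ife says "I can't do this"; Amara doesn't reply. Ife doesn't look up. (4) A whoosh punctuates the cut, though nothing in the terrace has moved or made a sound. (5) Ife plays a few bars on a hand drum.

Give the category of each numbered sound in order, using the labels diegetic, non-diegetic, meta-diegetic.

(1) is diegetic: an in-world source (a till); characters could hear it.
(2) external voice-over — not a character, not heard by anyone in the scene → non-diegetic.
(3) is diegetic: spoken by a character present in the story world.
(4) is non-diegetic: an editorial stinger — it belongs to the cut, not the story world.
(5) Ife is producing the music live, in the story world → diegetic.

diegetic, non-diegetic, diegetic, non-diegetic, diegetic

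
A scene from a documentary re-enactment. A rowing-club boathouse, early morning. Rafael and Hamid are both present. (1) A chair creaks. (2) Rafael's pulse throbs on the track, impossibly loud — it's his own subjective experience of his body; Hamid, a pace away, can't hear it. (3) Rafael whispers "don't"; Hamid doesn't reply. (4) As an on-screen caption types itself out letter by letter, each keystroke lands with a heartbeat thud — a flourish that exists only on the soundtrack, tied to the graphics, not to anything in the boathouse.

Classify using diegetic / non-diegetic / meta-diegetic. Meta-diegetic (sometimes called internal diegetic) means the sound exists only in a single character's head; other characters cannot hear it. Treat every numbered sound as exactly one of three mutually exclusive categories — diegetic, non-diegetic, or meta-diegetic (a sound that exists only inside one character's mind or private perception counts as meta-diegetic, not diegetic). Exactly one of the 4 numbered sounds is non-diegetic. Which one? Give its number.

(1) the sound comes from a chair physically present in the location → diegetic.
(2) is meta-diegetic: a subjective body sound — Rafael's private perception, inaudible to Hamid.
(3) on-screen dialogue — Rafael speaks and Hamid is there to hear → diegetic.
(4) sound married to a title/caption — outside the diegesis by definition → non-diegetic.
Only (4) is non-diegetic.

4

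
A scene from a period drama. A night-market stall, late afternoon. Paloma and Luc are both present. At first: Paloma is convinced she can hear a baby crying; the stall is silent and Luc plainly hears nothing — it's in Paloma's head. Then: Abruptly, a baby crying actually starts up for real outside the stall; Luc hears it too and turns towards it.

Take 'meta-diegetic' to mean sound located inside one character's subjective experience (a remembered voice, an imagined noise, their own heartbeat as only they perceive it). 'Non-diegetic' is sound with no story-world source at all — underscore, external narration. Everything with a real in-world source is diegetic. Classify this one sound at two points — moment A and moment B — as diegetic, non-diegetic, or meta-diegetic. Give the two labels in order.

meta-diegetic, diegetic

Moment A: only Paloma 'hears' it — imagined, in her mind → meta-diegetic.
Moment B: now there's a real external source and Luc hears it too — in the story world → diegetic.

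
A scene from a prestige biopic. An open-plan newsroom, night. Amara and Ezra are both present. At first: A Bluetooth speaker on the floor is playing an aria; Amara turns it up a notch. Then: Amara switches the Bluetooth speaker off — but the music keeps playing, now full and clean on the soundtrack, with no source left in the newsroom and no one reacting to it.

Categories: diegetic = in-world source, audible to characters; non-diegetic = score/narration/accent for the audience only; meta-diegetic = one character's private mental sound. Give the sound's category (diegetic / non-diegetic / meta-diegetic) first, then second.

diegetic, non-diegetic

First: a Bluetooth speaker is a real in-scene source and Amara reacts to it → diegetic.
Second: there is no longer any in-world source and no one can hear it — it has become underscore → non-diegetic.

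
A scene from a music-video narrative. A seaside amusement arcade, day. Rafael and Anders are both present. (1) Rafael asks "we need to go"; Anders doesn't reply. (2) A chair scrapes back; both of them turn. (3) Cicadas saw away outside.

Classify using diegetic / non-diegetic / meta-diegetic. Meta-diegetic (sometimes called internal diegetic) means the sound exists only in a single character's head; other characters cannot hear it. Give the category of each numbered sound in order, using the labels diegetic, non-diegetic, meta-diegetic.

(1) Rafael is a character speaking aloud in the scene → diegetic.
Sound (2): the sound comes from a chair physically present in the location, so diegetic.
(3) is diegetic: cicadas is part of the location's real environment.

diegetic, diegetic, diegetic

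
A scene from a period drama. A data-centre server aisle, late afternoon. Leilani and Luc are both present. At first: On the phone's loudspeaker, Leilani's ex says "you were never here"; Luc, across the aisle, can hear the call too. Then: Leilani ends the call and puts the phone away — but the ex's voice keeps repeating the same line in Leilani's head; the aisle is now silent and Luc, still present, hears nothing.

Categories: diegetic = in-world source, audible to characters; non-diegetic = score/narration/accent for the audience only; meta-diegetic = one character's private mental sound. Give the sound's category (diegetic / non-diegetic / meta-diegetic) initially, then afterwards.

Initially: the loudspeaker is an in-world source; both Leilani and Luc hear the call → diegetic.
Afterwards: with the phone off, the voice continues only as Leilani's private mental replay — Luc can't hear it → meta-diegetic.

diegetic, meta-diegetic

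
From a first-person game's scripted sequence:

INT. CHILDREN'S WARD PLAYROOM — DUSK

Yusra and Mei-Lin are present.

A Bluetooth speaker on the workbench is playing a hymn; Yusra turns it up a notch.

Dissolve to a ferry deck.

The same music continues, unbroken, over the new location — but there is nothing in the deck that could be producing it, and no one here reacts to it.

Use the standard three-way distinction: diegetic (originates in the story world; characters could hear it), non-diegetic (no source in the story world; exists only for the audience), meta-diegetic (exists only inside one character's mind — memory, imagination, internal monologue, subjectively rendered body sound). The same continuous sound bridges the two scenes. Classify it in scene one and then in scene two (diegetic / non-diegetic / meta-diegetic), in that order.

diegetic, non-diegetic

Scene one: a Bluetooth speaker is an on-screen source and Yusra reacts to it → diegetic.
Scene two: there is no source in the deck and no one hears it — it's now underscore → non-diegetic.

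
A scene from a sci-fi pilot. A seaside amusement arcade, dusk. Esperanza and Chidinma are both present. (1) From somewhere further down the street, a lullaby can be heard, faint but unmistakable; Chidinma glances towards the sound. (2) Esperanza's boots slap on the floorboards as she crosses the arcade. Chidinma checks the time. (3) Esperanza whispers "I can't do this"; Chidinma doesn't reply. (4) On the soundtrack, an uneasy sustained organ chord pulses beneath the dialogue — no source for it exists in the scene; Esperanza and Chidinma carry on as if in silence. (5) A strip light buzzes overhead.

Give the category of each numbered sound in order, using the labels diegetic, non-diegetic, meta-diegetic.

diegetic, diegetic, diegetic, non-diegetic, diegetic

(1) the music has an off-screen but real-world source and a character hears it → diegetic.
(2) is diegetic: it's the physical sound of Esperanza moving in the space.
(3) is diegetic: spoken by a character present in the story world.
(4) is non-diegetic: it has no source in the story world and no character can hear it — it's underscore.
(5) a strip light is part of the location's real environment → diegetic.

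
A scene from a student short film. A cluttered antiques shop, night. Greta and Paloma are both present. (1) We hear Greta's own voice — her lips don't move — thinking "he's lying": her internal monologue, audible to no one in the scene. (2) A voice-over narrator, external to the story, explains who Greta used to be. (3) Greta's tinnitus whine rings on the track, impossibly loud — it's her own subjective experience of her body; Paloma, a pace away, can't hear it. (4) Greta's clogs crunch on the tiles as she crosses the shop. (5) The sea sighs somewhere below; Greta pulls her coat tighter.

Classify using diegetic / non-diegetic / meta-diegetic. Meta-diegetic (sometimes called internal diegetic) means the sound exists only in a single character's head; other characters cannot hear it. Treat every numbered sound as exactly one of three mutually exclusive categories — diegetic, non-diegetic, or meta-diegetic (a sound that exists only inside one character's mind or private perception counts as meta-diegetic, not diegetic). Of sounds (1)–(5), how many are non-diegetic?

1

(1) is meta-diegetic: Greta's thought-voice: a private mental sound no other character can hear.
(2) is non-diegetic: external voice-over — not a character, not heard by anyone in the scene.
(3) a subjective body sound — Greta's private perception, inaudible to Paloma → meta-diegetic.
(4) Greta's footsteps are produced in the story world → diegetic.
(5) is diegetic: the sea is part of the location's real environment.
So 1 of the 5 is non-diegetic: (2).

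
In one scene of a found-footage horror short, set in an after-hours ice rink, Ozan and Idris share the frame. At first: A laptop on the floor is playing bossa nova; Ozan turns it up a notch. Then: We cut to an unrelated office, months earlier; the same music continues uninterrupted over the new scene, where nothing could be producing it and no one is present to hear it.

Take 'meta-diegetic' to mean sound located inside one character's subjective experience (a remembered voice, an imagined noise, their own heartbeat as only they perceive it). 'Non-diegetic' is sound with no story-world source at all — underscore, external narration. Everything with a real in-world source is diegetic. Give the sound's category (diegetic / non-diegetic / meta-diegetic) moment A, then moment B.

Moment A: a laptop is a real in-scene source and Ozan reacts to it → diegetic.
Moment B: there is no longer any in-world source and no one can hear it — it has become underscore → non-diegetic.

diegetic, non-diegetic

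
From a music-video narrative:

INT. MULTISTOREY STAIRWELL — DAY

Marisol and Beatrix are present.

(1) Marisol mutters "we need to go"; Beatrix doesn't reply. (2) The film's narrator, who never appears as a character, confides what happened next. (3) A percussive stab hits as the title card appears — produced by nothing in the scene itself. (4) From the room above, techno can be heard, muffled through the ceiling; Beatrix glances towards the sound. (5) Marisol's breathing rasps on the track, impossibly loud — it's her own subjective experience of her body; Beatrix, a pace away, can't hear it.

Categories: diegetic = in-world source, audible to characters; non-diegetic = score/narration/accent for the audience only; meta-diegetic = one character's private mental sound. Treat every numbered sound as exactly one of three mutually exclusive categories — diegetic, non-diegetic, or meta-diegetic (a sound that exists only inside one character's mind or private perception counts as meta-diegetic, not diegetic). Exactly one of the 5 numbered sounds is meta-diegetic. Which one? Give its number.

5

Sound (1): on-screen dialogue — Marisol speaks and Beatrix is there to hear, so diegetic.
Sound (2): the narrator exists outside the story world, addressing only the audience, so non-diegetic.
Sound (3): an editorial stinger — it belongs to the cut, not the story world, so non-diegetic.
(4) it's coming from the room above — a location within the story world — and Beatrix reacts → diegetic.
(5) point-of-audition from inside Marisol's body; not a sound in the room → meta-diegetic.
Only (5) is meta-diegetic.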